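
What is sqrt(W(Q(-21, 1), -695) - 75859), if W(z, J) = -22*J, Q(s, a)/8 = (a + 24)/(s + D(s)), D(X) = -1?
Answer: I*sqrt(60569) ≈ 246.11*I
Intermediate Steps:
Q(s, a) = 8*(24 + a)/(-1 + s) (Q(s, a) = 8*((a + 24)/(s - 1)) = 8*((24 + a)/(-1 + s)) = 8*(24 + a)/(-1 + s))
sqrt(W(Q(-21, 1), -695) - 75859) = sqrt(-22*(-695) - 75859) = sqrt(15290 - 75859) = sqrt(-60569) = I*sqrt(60569)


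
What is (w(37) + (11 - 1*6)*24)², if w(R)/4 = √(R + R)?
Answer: 15584 + 960*√74 ≈ 23842.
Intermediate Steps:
w(R) = 4*√2*√R (w(R) = 4*√(R + R) = 4*√(2*R) = 4*(√2*√R) = 4*√2*√R)
(w(37) + (11 - 1*6)*24)² = (4*√2*√37 + (11 - 1*6)*24)² = (4*√74 + (11 - 6)*24)² = (4*√74 + 5*24)² = (4*√74 + 120)² = (120 + 4*√74)²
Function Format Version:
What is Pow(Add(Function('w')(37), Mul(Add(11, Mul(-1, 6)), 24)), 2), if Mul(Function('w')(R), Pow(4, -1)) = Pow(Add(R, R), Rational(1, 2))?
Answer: Add(15584, Mul(960, Pow(74, Rational(1, 2)))) ≈ 23842.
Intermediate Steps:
Function('w')(R) = Mul(4, Pow(2, Rational(1, 2)), Pow(R, Rational(1, 2))) (Function('w')(R) = Mul(4, Pow(Add(R, R), Rational(1, 2))) = Mul(4, Pow(Mul(2, R), Rational(1, 2))) = Mul(4, Mul(Pow(2, Rational(1, 2)), Pow(R, Rational(1, 2)))) = Mul(4, Pow(2, Rational(1, 2)), Pow(R, Rational(1, 2))))
Pow(Add(Function('w')(37), Mul(Add(11, Mul(-1, 6)), 24)), 2) = Pow(Add(Mul(4, Pow(2, Rational(1, 2)), Pow(37, Rational(1, 2))), Mul(Add(11, Mul(-1, 6)), 24)), 2) = Pow(Add(Mul(4, Pow(74, Rational(1, 2))), Mul(Add(11, -6), 24)), 2) = Pow(Add(Mul(4, Pow(74, Rational(1, 2))), Mul(5, 24)), 2) = Pow(Add(Mul(4, Pow(74, Rational(1, 2))), 120), 2) = Pow(Add(120, Mul(4, Pow(74, Rational(1, 2)))), 2)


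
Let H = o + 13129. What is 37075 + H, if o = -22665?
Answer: 27539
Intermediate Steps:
H = -9536 (H = -22665 + 13129 = -9536)
37075 + H = 37075 - 9536 = 27539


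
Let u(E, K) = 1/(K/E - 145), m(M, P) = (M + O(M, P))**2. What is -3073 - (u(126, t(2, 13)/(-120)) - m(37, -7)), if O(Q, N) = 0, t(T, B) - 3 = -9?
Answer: -622637376/365399 ≈ -1704.0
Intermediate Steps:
t(T, B) = -6 (t(T, B) = 3 - 9 = -6)
m(M, P) = M**2 (m(M, P) = (M + 0)**2 = M**2)
u(E, K) = 1/(-145 + K/E)
-3073 - (u(126, t(2, 13)/(-120)) - m(37, -7)) = -3073 - (-1*126/(-(-6)/(-120) + 145*126) - 1*37**2) = -3073 - (-1*126/(-(-6)*(-1)/120 + 18270) - 1*1369) = -3073 - (-1*126/(-1*1/20 + 18270) - 1369) = -3073 - (-1*126/(-1/20 + 18270) - 1369) = -3073 - (-1*126/365399/20 - 1369) = -3073 - (-1*126*20/365399 - 1369) = -3073 - (-2520/365399 - 1369) = -3073 - 1*(-500233751/365399) = -3073 + 500233751/365399 = -622637376/365399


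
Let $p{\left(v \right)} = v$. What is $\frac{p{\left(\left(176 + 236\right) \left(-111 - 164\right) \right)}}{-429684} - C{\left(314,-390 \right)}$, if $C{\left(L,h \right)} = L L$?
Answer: $- \frac{10591252591}{107421} \approx -98596.0$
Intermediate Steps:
$C{\left(L,h \right)} = L^{2}$
$\frac{p{\left(\left(176 + 236\right) \left(-111 - 164\right) \right)}}{-429684} - C{\left(314,-390 \right)} = \frac{\left(176 + 236\right) \left(-111 - 164\right)}{-429684} - 314^{2} = 412 \left(-275\right) \left(- \frac{1}{429684}\right) - 98596 = \left(-113300\right) \left(- \frac{1}{429684}\right) - 98596 = \frac{28325}{107421} - 98596 = - \frac{10591252591}{107421}$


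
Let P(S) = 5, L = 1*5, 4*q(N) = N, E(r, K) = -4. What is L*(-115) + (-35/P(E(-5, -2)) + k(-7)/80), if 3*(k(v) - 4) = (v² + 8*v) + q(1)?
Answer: -186233/320 ≈ -581.98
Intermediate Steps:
q(N) = N/4
L = 5
k(v) = 49/12 + v²/3 + 8*v/3 (k(v) = 4 + ((v² + 8*v) + (¼)*1)/3 = 4 + ((v² + 8*v) + ¼)/3 = 4 + (¼ + v² + 8*v)/3 = 4 + (1/12 + v²/3 + 8*v/3) = 49/12 + v²/3 + 8*v/3)
L*(-115) + (-35/P(E(-5, -2)) + k(-7)/80) = 5*(-115) + (-35/5 + (49/12 + (⅓)*(-7)² + (8/3)*(-7))/80) = -575 + (-35*⅕ + (49/12 + (⅓)*49 - 56/3)*(1/80)) = -575 + (-7 + (49/12 + 49/3 - 56/3)*(1/80)) = -575 + (-7 + (7/4)*(1/80)) = -575 + (-7 + 7/320) = -575 - 2233/320 = -186233/320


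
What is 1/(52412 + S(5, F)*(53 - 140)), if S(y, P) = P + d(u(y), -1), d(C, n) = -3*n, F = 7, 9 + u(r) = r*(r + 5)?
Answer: 1/51542 ≈ 1.9402e-5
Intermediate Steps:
u(r) = -9 + r*(5 + r) (u(r) = -9 + r*(r + 5) = -9 + r*(5 + r))
S(y, P) = 3 + P (S(y, P) = P - 3*(-1) = P + 3 = 3 + P)
1/(52412 + S(5, F)*(53 - 140)) = 1/(52412 + (3 + 7)*(53 - 140)) = 1/(52412 + 10*(-87)) = 1/(52412 - 870) = 1/51542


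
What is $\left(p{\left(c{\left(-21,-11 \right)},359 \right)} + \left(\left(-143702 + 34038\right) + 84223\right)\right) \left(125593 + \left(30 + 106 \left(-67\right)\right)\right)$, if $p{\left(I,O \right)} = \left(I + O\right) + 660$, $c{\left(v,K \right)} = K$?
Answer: $-2895823593$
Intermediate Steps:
$p{\left(I,O \right)} = 660 + I + O$
$\left(p{\left(c{\left(-21,-11 \right)},359 \right)} + \left(\left(-143702 + 34038\right) + 84223\right)\right) \left(125593 + \left(30 + 106 \left(-67\right)\right)\right) = \left(\left(660 - 11 + 359\right) + \left(\left(-143702 + 34038\right) + 84223\right)\right) \left(125593 + \left(30 + 106 \left(-67\right)\right)\right) = \left(1008 + \left(-109664 + 84223\right)\right) \left(125593 + \left(30 - 7102\right)\right) = \left(1008 - 25441\right) \left(125593 - 7072\right) = \left(-24433\right) 118521 = -2895823593$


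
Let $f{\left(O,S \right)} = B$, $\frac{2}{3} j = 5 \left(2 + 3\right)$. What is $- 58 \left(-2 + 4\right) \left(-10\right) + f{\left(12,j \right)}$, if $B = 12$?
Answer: $1172$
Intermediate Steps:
$j = \frac{75}{2}$ ($j = \frac{3 \cdot 5 \left(2 + 3\right)}{2} = \frac{3 \cdot 5 \cdot 5}{2} = \frac{3}{2} \cdot 25 = \frac{75}{2} \approx 37.5$)
$f{\left(O,S \right)} = 12$
$- 58 \left(-2 + 4\right) \left(-10\right) + f{\left(12,j \right)} = - 58 \left(-2 + 4\right) \left(-10\right) + 12 = - 58 \cdot 2 \left(-10\right) + 12 = \left(-58\right) \left(-20\right) + 12 = 1160 + 12 = 1172$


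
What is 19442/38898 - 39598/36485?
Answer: -415470817/709596765 ≈ -0.58550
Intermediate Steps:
19442/38898 - 39598/36485 = 19442*(1/38898) - 39598*1/36485 = 9721/19449 - 39598/36485 = -415470817/709596765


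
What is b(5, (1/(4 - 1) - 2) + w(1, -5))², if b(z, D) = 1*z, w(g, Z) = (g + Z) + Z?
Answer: 25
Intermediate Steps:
w(g, Z) = g + 2*Z (w(g, Z) = (Z + g) + Z = g + 2*Z)
b(z, D) = z
b(5, (1/(4 - 1) - 2) + w(1, -5))² = 5² = 25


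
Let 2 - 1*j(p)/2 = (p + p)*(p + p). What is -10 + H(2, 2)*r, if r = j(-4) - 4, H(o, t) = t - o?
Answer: -10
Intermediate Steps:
j(p) = 4 - 8*p² (j(p) = 4 - 2*(p + p)*(p + p) = 4 - 2*2*p*2*p = 4 - 8*p²)
r = -128 (r = (4 - 8*(-4)²) - 4 = (4 - 8*16) - 4 = (4 - 128) - 4 = -124 - 4 = -128)
-10 + H(2, 2)*r = -10 + (2 - 1*2)*(-128) = -10 + (2 - 2)*(-128) = -10 + 0*(-128) = -10 + 0 = -10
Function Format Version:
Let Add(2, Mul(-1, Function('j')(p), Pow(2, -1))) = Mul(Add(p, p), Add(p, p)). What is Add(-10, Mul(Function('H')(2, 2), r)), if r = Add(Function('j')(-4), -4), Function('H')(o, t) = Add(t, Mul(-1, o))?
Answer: -10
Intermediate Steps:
Function('j')(p) = Add(4, Mul(-8, Pow(p, 2))) (Function('j')(p) = Add(4, Mul(-2, Mul(Add(p, p), Add(p, p)))) = Add(4, Mul(-2, Mul(Mul(2, p), Mul(2, p)))) = Add(4, Mul(-2, Mul(4, Pow(p, 2)))) = Add(4, Mul(-8, Pow(p, 2))))
r = -128 (r = Add(Add(4, Mul(-8, Pow(-4, 2))), -4) = Add(Add(4, Mul(-8, 16)), -4) = Add(Add(4, -128), -4) = Add(-124, -4) = -128)
Add(-10, Mul(Function('H')(2, 2), r)) = Add(-10, Mul(Add(2, Mul(-1, 2)), -128)) = Add(-10, Mul(Add(2, -2), -128)) = Add(-10, Mul(0, -128)) = Add(-10, 0) = -10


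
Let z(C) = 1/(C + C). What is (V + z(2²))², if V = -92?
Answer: 540225/64 ≈ 8441.0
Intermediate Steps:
z(C) = 1/(2*C)
(V + z(2²))² = (-92 + 1/(2*(2²)))² = (-92 + (½)/4)² = (-92 + (½)*(¼))² = (-92 + ⅛)² = (-735/8)² = 540225/64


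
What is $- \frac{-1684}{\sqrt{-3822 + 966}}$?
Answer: $- \frac{421 i \sqrt{714}}{357} \approx - 31.511 i$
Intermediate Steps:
$- \frac{-1684}{\sqrt{-3822 + 966}} = - \frac{-1684}{\sqrt{-2856}} = - \frac{-1684}{2 i \sqrt{714}} = - \left(-1684\right) \left(- \frac{i \sqrt{714}}{1428}\right) = - \frac{421 i \sqrt{714}}{357}$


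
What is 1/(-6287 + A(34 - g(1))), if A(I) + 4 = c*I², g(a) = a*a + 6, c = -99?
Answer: -1/78462 ≈ -1.2745e-5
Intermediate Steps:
g(a) = 6 + a² (g(a) = a² + 6 = 6 + a²)
A(I) = -4 - 99*I²
1/(-6287 + A(34 - g(1))) = 1/(-6287 + (-4 - 99*(34 - (6 + 1²))²)) = 1/(-6287 + (-4 - 99*(34 - (6 + 1))²)) = 1/(-6287 + (-4 - 99*(34 - 1*7)²)) = 1/(-6287 + (-4 - 99*(34 - 7)²)) = 1/(-6287 + (-4 - 99*27²)) = 1/(-6287 + (-4 - 99*729)) = 1/(-6287 + (-4 - 72171)) = 1/(-6287 - 72175) = 1/(-78462) = -1/78462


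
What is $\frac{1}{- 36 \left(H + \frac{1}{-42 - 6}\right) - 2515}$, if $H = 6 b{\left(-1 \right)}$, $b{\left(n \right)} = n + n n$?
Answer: $- \frac{4}{10057} \approx -0.00039773$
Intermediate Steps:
$b{\left(n \right)} = n + n^{2}$
$H = 0$ ($H = 6 \left(- (1 - 1)\right) = 6 \left(\left(-1\right) 0\right) = 6 \cdot 0 = 0$)
$\frac{1}{- 36 \left(H + \frac{1}{-42 - 6}\right) - 2515} = \frac{1}{- 36 \left(0 + \frac{1}{-42 - 6}\right) - 2515} = \frac{1}{- 36 \left(0 + \frac{1}{-48}\right) - 2515} = \frac{1}{- 36 \left(0 - \frac{1}{48}\right) - 2515} = \frac{1}{\left(-36\right) \left(- \frac{1}{48}\right) - 2515} = \frac{1}{\frac{3}{4} - 2515} = \frac{1}{- \frac{10057}{4}} = - \frac{4}{10057}$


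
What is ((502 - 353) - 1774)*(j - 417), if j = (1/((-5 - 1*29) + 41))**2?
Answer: 33202000/49 ≈ 6.7759e+5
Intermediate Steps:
j = 1/49 (j = (1/((-5 - 29) + 41))**2 = (1/(-34 + 41))**2 = (1/7)**2 = 1/49 ≈ 0.020408)
((502 - 353) - 1774)*(j - 417) = ((502 - 353) - 1774)*(1/49 - 417) = (149 - 1774)*(-20432/49) = -1625*(-20432/49) = 33202000/49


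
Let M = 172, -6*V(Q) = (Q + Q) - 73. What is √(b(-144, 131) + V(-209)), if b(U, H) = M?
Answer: √9138/6 ≈ 15.932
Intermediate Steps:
V(Q) = 73/6 - Q/3 (V(Q) = -((Q + Q) - 73)/6 = -(2*Q - 73)/6 = -(-73 + 2*Q)/6 = 73/6 - Q/3)
b(U, H) = 172
√(b(-144, 131) + V(-209)) = √(172 + (73/6 - ⅓*(-209))) = √(172 + (73/6 + 209/3)) = √(172 + 491/6) = √(1523/6) = √9138/6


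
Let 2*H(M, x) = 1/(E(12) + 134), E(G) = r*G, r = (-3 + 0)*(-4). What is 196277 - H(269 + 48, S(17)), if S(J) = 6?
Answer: 109130011/556 ≈ 1.9628e+5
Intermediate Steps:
r = 12 (r = -3*(-4) = 12)
E(G) = 12*G
H(M, x) = 1/556 (H(M, x) = 1/(2*(12*12 + 134)) = 1/(2*(144 + 134)) = (½)/278 = (½)*(1/278) = 1/556)
196277 - H(269 + 48, S(17)) = 196277 - 1*1/556 = 196277 - 1/556 = 109130011/556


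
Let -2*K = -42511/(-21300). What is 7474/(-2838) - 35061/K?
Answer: 2119257549793/60323109 ≈ 35132.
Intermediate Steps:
K = -42511/42600 (K = -(-42511)/(2*(-21300)) = -(-42511)*(-1)/(2*21300) = -1/2*42511/21300 = -42511/42600 ≈ -0.99791)
7474/(-2838) - 35061/K = 7474/(-2838) - 35061/(-42511/42600) = 7474*(-1/2838) - 35061*(-42600/42511) = -3737/1419 + 1493598600/42511 = 2119257549793/60323109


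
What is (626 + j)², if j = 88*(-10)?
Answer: 64516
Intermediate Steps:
j = -880
(626 + j)² = (626 - 880)² = (-254)² = 64516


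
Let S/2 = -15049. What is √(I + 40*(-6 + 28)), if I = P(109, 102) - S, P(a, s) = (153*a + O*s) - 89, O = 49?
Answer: 2*√13141 ≈ 229.27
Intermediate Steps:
S = -30098 (S = 2*(-15049) = -30098)
P(a, s) = -89 + 49*s + 153*a (P(a, s) = (153*a + 49*s) - 89 = (49*s + 153*a) - 89 = -89 + 49*s + 153*a)
I = 51684 (I = (-89 + 49*102 + 153*109) - 1*(-30098) = (-89 + 4998 + 16677) + 30098 = 21586 + 30098 = 51684)
√(I + 40*(-6 + 28)) = √(51684 + 40*(-6 + 28)) = √(51684 + 40*22) = √(51684 + 880) = √52564 = 2*√13141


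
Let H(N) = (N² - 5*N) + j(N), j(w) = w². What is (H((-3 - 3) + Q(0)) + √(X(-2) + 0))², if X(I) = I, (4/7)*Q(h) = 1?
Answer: 210553/64 + 459*I*√2/4 ≈ 3289.9 + 162.28*I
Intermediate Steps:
Q(h) = 7/4 (Q(h) = (7/4)*1 = 7/4)
H(N) = -5*N + 2*N² (H(N) = (N² - 5*N) + N² = -5*N + 2*N²)
(H((-3 - 3) + Q(0)) + √(X(-2) + 0))² = (((-3 - 3) + 7/4)*(-5 + 2*((-3 - 3) + 7/4)) + √(-2 + 0))² = ((-6 + 7/4)*(-5 + 2*(-6 + 7/4)) + √(-2))² = (-17*(-5 + 2*(-17/4))/4 + I*√2)² = (-17*(-5 - 17/2)/4 + I*√2)² = (-17/4*(-27/2) + I*√2)² = (459/8 + I*√2)²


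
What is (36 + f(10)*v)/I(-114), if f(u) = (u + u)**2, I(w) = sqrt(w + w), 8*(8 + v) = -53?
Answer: 51*I*sqrt(57) ≈ 385.04*I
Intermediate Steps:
v = -117/8 (v = -8 + (1/8)*(-53) = -8 - 53/8 = -117/8 ≈ -14.625)
I(w) = sqrt(2)*sqrt(w) (I(w) = sqrt(2*w) = sqrt(2)*sqrt(w))
f(u) = 4*u**2 (f(u) = (2*u)**2 = 4*u**2)
(36 + f(10)*v)/I(-114) = (36 + (4*10**2)*(-117/8))/((sqrt(2)*sqrt(-114))) = (36 + (4*100)*(-117/8))/((sqrt(2)*(I*sqrt(114)))) = (36 + 400*(-117/8))/((2*I*sqrt(57))) = (36 - 5850)*(-I*sqrt(57)/114) = -(-51)*I*sqrt(57) = 51*I*sqrt(57)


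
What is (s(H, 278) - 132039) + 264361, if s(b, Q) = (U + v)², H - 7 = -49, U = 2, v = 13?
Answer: 132547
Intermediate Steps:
H = -42 (H = 7 - 49 = -42)
s(b, Q) = 225 (s(b, Q) = (2 + 13)² = 15² = 225)
(s(H, 278) - 132039) + 264361 = (225 - 132039) + 264361 = -131814 + 264361 = 132547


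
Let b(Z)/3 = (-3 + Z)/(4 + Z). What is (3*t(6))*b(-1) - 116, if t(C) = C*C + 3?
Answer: -584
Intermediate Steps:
b(Z) = 3*(-3 + Z)/(4 + Z) (b(Z) = 3*((-3 + Z)/(4 + Z)) = 3*(-3 + Z)/(4 + Z))
t(C) = 3 + C² (t(C) = C² + 3 = 3 + C²)
(3*t(6))*b(-1) - 116 = (3*(3 + 6²))*(3*(-3 - 1)/(4 - 1)) - 116 = (3*(3 + 36))*(3*(-4)/3) - 116 = (3*39)*(3*(⅓)*(-4)) - 116 = 117*(-4) - 116 = -468 - 116 = -584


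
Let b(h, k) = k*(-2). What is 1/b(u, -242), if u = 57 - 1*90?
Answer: 1/484 ≈ 0.0020661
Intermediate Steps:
u = -33 (u = 57 - 90 = -33)
b(h, k) = -2*k
1/b(u, -242) = 1/(-2*(-242)) = 1/484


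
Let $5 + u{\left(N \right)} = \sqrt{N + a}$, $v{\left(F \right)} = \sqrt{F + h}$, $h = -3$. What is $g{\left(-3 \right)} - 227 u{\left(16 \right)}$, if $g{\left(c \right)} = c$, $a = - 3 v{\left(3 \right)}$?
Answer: $224$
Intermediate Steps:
$v{\left(F \right)} = \sqrt{-3 + F}$ ($v{\left(F \right)} = \sqrt{F - 3} = \sqrt{-3 + F}$)
$a = 0$ ($a = - 3 \sqrt{-3 + 3} = - 3 \sqrt{0} = \left(-3\right) 0 = 0$)
$u{\left(N \right)} = -5 + \sqrt{N}$ ($u{\left(N \right)} = -5 + \sqrt{N + 0} = -5 + \sqrt{N}$)
$g{\left(-3 \right)} - 227 u{\left(16 \right)} = -3 - 227 \left(-5 + \sqrt{16}\right) = -3 - 227 \left(-5 + 4\right) = -3 - -227 = -3 + 227 = 224$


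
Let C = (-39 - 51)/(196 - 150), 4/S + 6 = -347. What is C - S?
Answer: -15793/8119 ≈ -1.9452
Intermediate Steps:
S = -4/353 (S = 4/(-6 - 347) = 4/(-353) = 4*(-1/353) = -4/353 ≈ -0.011331)
C = -45/23 (C = -90/46 = -90*1/46 = -45/23 ≈ -1.9565)
C - S = -45/23 - 1*(-4/353) = -45/23 + 4/353 = -15793/8119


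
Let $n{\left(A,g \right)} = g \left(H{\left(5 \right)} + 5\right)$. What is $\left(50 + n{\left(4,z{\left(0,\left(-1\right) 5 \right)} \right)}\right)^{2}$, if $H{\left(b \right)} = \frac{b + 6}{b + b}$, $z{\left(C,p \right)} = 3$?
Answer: $\frac{466489}{100} \approx 4664.9$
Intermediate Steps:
$H{\left(b \right)} = \frac{6 + b}{2 b}$
$n{\left(A,g \right)} = \frac{61 g}{10}$ ($n{\left(A,g \right)} = g \left(\frac{6 + 5}{2 \cdot 5} + 5\right) = g \left(\frac{1}{2} \cdot \frac{1}{5} \cdot 11 + 5\right) = g \left(\frac{11}{10} + 5\right) = g \frac{61}{10} = \frac{61 g}{10}$)
$\left(50 + n{\left(4,z{\left(0,\left(-1\right) 5 \right)} \right)}\right)^{2} = \left(50 + \frac{61}{10} \cdot 3\right)^{2} = \left(50 + \frac{183}{10}\right)^{2} = \left(\frac{683}{10}\right)^{2} = \frac{466489}{100}$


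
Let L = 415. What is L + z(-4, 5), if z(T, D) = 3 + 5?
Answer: 423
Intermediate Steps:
z(T, D) = 8
L + z(-4, 5) = 415 + 8 = 423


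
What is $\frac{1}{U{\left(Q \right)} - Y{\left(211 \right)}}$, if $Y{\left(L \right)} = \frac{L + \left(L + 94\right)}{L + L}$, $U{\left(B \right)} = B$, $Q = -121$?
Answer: $- \frac{211}{25789} \approx -0.0081818$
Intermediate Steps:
$Y{\left(L \right)} = \frac{94 + 2 L}{2 L}$ ($Y{\left(L \right)} = \frac{L + \left(94 + L\right)}{2 L} = \left(94 + 2 L\right) \frac{1}{2 L} = \frac{94 + 2 L}{2 L}$)
$\frac{1}{U{\left(Q \right)} - Y{\left(211 \right)}} = \frac{1}{-121 - \frac{47 + 211}{211}} = \frac{1}{-121 - \frac{1}{211} \cdot 258} = \frac{1}{-121 - \frac{258}{211}} = \frac{1}{- \frac{25789}{211}} = - \frac{211}{25789}$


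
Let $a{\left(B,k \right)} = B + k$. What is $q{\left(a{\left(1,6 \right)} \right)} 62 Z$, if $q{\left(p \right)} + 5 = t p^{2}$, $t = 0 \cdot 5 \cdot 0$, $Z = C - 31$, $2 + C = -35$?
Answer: $21080$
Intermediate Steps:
$C = -37$ ($C = -2 - 35 = -37$)
$Z = -68$ ($Z = -37 - 31 = -68$)
$t = 0$ ($t = 0 \cdot 0 = 0$)
$q{\left(p \right)} = -5$ ($q{\left(p \right)} = -5 + 0 p^{2} = -5 + 0 = -5$)
$q{\left(a{\left(1,6 \right)} \right)} 62 Z = \left(-5\right) 62 \left(-68\right) = \left(-310\right) \left(-68\right) = 21080$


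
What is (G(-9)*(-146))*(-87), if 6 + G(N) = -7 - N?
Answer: -50808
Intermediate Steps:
G(N) = -13 - N (G(N) = -6 + (-7 - N) = -13 - N)
(G(-9)*(-146))*(-87) = ((-13 - 1*(-9))*(-146))*(-87) = ((-13 + 9)*(-146))*(-87) = -4*(-146)*(-87) = 584*(-87) = -50808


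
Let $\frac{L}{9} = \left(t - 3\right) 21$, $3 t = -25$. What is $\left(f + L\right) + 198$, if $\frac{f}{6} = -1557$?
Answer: $-11286$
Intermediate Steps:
$f = -9342$ ($f = 6 \left(-1557\right) = -9342$)
$t = - \frac{25}{3}$ ($t = \frac{1}{3} \left(-25\right) = - \frac{25}{3} \approx -8.3333$)
$L = -2142$ ($L = 9 \left(- \frac{25}{3} - 3\right) 21 = 9 \left(\left(- \frac{34}{3}\right) 21\right) = 9 \left(-238\right) = -2142$)
$\left(f + L\right) + 198 = \left(-9342 - 2142\right) + 198 = -11484 + 198 = -11286$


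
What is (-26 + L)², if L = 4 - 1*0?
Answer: 484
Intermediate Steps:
L = 4 (L = 4 + 0 = 4)
(-26 + L)² = (-26 + 4)² = (-22)² = 484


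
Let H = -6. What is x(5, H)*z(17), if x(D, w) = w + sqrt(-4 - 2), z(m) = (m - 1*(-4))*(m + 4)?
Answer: -2646 + 441*I*sqrt(6) ≈ -2646.0 + 1080.2*I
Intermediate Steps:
z(m) = (4 + m)**2 (z(m) = (m + 4)*(4 + m) = (4 + m)*(4 + m) = (4 + m)**2)
x(D, w) = w + I*sqrt(6) (x(D, w) = w + sqrt(-6) = w + I*sqrt(6))
x(5, H)*z(17) = (-6 + I*sqrt(6))*(4 + 17)**2 = (-6 + I*sqrt(6))*21**2 = (-6 + I*sqrt(6))*441 = -2646 + 441*I*sqrt(6)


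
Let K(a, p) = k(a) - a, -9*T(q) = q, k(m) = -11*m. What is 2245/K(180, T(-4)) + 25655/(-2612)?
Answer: -3063937/282096 ≈ -10.861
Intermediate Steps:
T(q) = -q/9
K(a, p) = -12*a (K(a, p) = -11*a - a = -12*a)
2245/K(180, T(-4)) + 25655/(-2612) = 2245/((-12*180)) + 25655/(-2612) = 2245/(-2160) + 25655*(-1/2612) = 2245*(-1/2160) - 25655/2612 = -449/432 - 25655/2612 = -3063937/282096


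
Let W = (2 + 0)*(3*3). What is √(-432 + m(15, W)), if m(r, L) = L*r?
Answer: 9*I*√2 ≈ 12.728*I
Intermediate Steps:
W = 18 (W = 2*9 = 18)
√(-432 + m(15, W)) = √(-432 + 18*15) = √(-432 + 270) = √(-162) = 9*I*√2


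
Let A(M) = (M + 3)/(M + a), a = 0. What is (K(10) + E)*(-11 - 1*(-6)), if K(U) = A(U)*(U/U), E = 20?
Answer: -213/2 ≈ -106.50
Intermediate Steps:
A(M) = (3 + M)/M (A(M) = (M + 3)/(M + 0) = (3 + M)/M)
K(U) = (3 + U)/U (K(U) = ((3 + U)/U)*(U/U) = ((3 + U)/U)*1 = (3 + U)/U)
(K(10) + E)*(-11 - 1*(-6)) = ((3 + 10)/10 + 20)*(-11 - 1*(-6)) = ((⅒)*13 + 20)*(-11 + 6) = (13/10 + 20)*(-5) = (213/10)*(-5) = -213/2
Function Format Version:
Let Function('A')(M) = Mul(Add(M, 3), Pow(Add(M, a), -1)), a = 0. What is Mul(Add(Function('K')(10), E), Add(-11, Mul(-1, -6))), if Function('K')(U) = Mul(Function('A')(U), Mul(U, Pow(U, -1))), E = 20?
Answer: Rational(-213, 2) ≈ -106.50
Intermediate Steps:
Function('A')(M) = Mul(Pow(M, -1), Add(3, M)) (Function('A')(M) = Mul(Add(M, 3), Pow(Add(M, 0), -1)) = Mul(Add(3, M), Pow(M, -1)) = Mul(Pow(M, -1), Add(3, M)))
Function('K')(U) = Mul(Pow(U, -1), Add(3, U)) (Function('K')(U) = Mul(Mul(Pow(U, -1), Add(3, U)), Mul(U, Pow(U, -1))) = Mul(Mul(Pow(U, -1), Add(3, U)), 1) = Mul(Pow(U, -1), Add(3, U)))
Mul(Add(Function('K')(10), E), Add(-11, Mul(-1, -6))) = Mul(Add(Mul(Pow(10, -1), Add(3, 10)), 20), Add(-11, Mul(-1, -6))) = Mul(Add(Mul(Rational(1, 10), 13), 20), Add(-11, 6)) = Mul(Add(Rational(13, 10), 20), -5) = Mul(Rational(213, 10), -5) = Rational(-213, 2)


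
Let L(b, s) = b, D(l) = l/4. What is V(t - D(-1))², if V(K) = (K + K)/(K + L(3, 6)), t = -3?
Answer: 484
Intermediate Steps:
D(l) = l/4 (D(l) = l*(¼) = l/4)
V(K) = 2*K/(3 + K) (V(K) = (K + K)/(K + 3) = (2*K)/(3 + K) = 2*K/(3 + K))
V(t - D(-1))² = (2*(-3 - (-1)/4)/(3 + (-3 - (-1)/4)))² = (2*(-3 - 1*(-¼))/(3 + (-3 - 1*(-¼))))² = (2*(-3 + ¼)/(3 + (-3 + ¼)))² = (2*(-11/4)/(3 - 11/4))² = (2*(-11/4)/(¼))² = (2*(-11/4)*4)² = (-22)² = 484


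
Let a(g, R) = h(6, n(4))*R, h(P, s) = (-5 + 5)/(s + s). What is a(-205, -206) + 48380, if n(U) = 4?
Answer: 48380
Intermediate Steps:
h(P, s) = 0 (h(P, s) = 0/((2*s)) = 0*(1/(2*s)) = 0)
a(g, R) = 0 (a(g, R) = 0*R = 0)
a(-205, -206) + 48380 = 0 + 48380 = 48380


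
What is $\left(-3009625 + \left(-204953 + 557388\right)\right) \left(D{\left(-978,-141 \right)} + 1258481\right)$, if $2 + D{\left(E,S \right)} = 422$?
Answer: $-3345139148190$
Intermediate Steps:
$D{\left(E,S \right)} = 420$ ($D{\left(E,S \right)} = -2 + 422 = 420$)
$\left(-3009625 + \left(-204953 + 557388\right)\right) \left(D{\left(-978,-141 \right)} + 1258481\right) = \left(-3009625 + \left(-204953 + 557388\right)\right) \left(420 + 1258481\right) = \left(-3009625 + 352435\right) 1258901 = \left(-2657190\right) 1258901 = -3345139148190$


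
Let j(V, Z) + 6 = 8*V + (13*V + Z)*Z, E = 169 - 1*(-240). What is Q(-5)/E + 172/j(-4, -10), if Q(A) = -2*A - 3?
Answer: 37211/119019 ≈ 0.31265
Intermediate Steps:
Q(A) = -3 - 2*A
E = 409 (E = 169 + 240 = 409)
j(V, Z) = -6 + 8*V + Z*(Z + 13*V) (j(V, Z) = -6 + (8*V + (13*V + Z)*Z) = -6 + (8*V + (Z + 13*V)*Z) = -6 + (8*V + Z*(Z + 13*V)) = -6 + 8*V + Z*(Z + 13*V))
Q(-5)/E + 172/j(-4, -10) = (-3 - 2*(-5))/409 + 172/(-6 + (-10)² + 8*(-4) + 13*(-4)*(-10)) = (-3 + 10)*(1/409) + 172/(-6 + 100 - 32 + 520) = 7*(1/409) + 172/582 = 7/409 + 172*(1/582) = 7/409 + 86/291 = 37211/119019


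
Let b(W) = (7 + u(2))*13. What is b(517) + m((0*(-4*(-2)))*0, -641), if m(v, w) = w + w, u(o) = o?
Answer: -1165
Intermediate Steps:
b(W) = 117 (b(W) = (7 + 2)*13 = 9*13 = 117)
m(v, w) = 2*w
b(517) + m((0*(-4*(-2)))*0, -641) = 117 + 2*(-641) = 117 - 1282 = -1165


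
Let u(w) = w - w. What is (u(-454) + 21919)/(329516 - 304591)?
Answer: 21919/24925 ≈ 0.87940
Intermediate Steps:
u(w) = 0
(u(-454) + 21919)/(329516 - 304591) = (0 + 21919)/(329516 - 304591) = 21919/24925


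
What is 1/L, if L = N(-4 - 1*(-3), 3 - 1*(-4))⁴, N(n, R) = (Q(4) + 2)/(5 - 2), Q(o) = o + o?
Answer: 81/10000 ≈ 0.0081000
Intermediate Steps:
Q(o) = 2*o
N(n, R) = 10/3 (N(n, R) = (2*4 + 2)/(5 - 2) = (8 + 2)/3 = 10*(⅓) = 10/3)
L = 10000/81 (L = (10/3)⁴ = 10000/81 ≈ 123.46)
1/L = 1/(10000/81) = 81/10000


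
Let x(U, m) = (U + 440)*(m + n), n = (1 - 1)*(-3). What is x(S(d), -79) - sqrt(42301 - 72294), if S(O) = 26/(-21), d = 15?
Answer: -727906/21 - I*sqrt(29993) ≈ -34662.0 - 173.18*I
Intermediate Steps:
n = 0 (n = 0*(-3) = 0)
S(O) = -26/21 (S(O) = 26*(-1/21) = -26/21)
x(U, m) = m*(440 + U) (x(U, m) = (U + 440)*(m + 0) = (440 + U)*m = m*(440 + U))
x(S(d), -79) - sqrt(42301 - 72294) = -79*(440 - 26/21) - sqrt(42301 - 72294) = -79*9214/21 - sqrt(-29993) = -727906/21 - I*sqrt(29993)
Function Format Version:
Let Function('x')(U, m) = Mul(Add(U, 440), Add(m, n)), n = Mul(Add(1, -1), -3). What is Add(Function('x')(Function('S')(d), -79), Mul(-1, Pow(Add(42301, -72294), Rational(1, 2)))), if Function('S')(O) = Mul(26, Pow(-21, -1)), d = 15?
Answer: Add(Rational(-727906, 21), Mul(-1, I, Pow(29993, Rational(1, 2)))) ≈ Add(-34662., Mul(-173.18, I))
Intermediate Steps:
n = 0 (n = Mul(0, -3) = 0)
Function('S')(O) = Rational(-26, 21) (Function('S')(O) = Mul(26, Rational(-1, 21)) = Rational(-26, 21))
Function('x')(U, m) = Mul(m, Add(440, U)) (Function('x')(U, m) = Mul(Add(U, 440), Add(m, 0)) = Mul(Add(440, U), m) = Mul(m, Add(440, U)))
Add(Function('x')(Function('S')(d), -79), Mul(-1, Pow(Add(42301, -72294), Rational(1, 2)))) = Add(Mul(-79, Add(440, Rational(-26, 21))), Mul(-1, Pow(Add(42301, -72294), Rational(1, 2)))) = Add(Mul(-79, Rational(9214, 21)), Mul(-1, Pow(-29993, Rational(1, 2)))) = Add(Rational(-727906, 21), Mul(-1, Mul(I, Pow(29993, Rational(1, 2))))) = Add(Rational(-727906, 21), Mul(-1, I, Pow(29993, Rational(1, 2))))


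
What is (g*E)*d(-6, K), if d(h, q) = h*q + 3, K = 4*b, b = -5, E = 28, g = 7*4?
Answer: 96432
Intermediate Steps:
g = 28
K = -20 (K = 4*(-5) = -20)
d(h, q) = 3 + h*q
(g*E)*d(-6, K) = (28*28)*(3 - 6*(-20)) = 784*(3 + 120) = 784*123 = 96432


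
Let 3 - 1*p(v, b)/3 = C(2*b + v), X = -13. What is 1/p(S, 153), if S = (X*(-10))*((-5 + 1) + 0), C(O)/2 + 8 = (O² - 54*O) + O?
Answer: -1/342771 ≈ -2.9174e-6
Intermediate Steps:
C(O) = -16 - 106*O + 2*O² (C(O) = -16 + 2*((O² - 54*O) + O) = -16 + 2*(O² - 53*O) = -16 + (-106*O + 2*O²) = -16 - 106*O + 2*O²)
S = -520 (S = (-13*(-10))*((-5 + 1) + 0) = 130*(-4 + 0) = 130*(-4) = -520)
p(v, b) = 57 - 6*(v + 2*b)² + 318*v + 636*b (p(v, b) = 9 - 3*(-16 - 106*(2*b + v) + 2*(2*b + v)²) = 9 - 3*(-16 - 106*(v + 2*b) + 2*(v + 2*b)²) = 9 - 3*(-16 + (-212*b - 106*v) + 2*(v + 2*b)²) = 9 - 3*(-16 - 212*b - 106*v + 2*(v + 2*b)²) = 9 + (48 - 6*(v + 2*b)² + 318*v + 636*b) = 57 - 6*(v + 2*b)² + 318*v + 636*b)
1/p(S, 153) = 1/(57 - 6*(-520 + 2*153)² + 318*(-520) + 636*153) = 1/(57 - 6*(-520 + 306)² - 165360 + 97308) = 1/(57 - 6*(-214)² - 165360 + 97308) = 1/(57 - 6*45796 - 165360 + 97308) = 1/(57 - 274776 - 165360 + 97308) = 1/(-342771) = -1/342771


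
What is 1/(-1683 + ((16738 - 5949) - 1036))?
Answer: 1/8070 ≈ 0.00012392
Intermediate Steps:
1/(-1683 + ((16738 - 5949) - 1036)) = 1/(-1683 + (10789 - 1036)) = 1/(-1683 + 9753) = 1/8070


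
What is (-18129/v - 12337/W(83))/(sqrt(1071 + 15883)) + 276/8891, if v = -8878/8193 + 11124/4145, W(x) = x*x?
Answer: 276/8891 - 605993720188057*sqrt(346)/129523596961468 ≈ -86.997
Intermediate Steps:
W(x) = x**2
v = 54339622/33959985 (v = -8878*1/8193 + 11124*(1/4145) = -8878/8193 + 11124/4145 = 54339622/33959985 ≈ 1.6001)
(-18129/v - 12337/W(83))/(sqrt(1071 + 15883)) + 276/8891 = (-18129/54339622/33959985 - 12337/(83**2))/(sqrt(1071 + 15883)) + 276/8891 = (-18129*33959985/54339622 - 12337/6889)/(sqrt(16954)) + 276*(1/8891) = (-615660568065/54339622 - 12337*1/6889)/((7*sqrt(346))) + 276/8891 = (-615660568065/54339622 - 12337/6889)*(sqrt(346)/2422) + 276/8891 = -605993720188057*sqrt(346)/129523596961468 + 276/8891 = 276/8891 - 605993720188057*sqrt(346)/129523596961468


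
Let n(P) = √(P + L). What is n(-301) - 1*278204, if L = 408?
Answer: -278204 + √107 ≈ -2.7819e+5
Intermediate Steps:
n(P) = √(408 + P) (n(P) = √(P + 408) = √(408 + P))
n(-301) - 1*278204 = √(408 - 301) - 1*278204 = √107 - 278204 = -278204 + √107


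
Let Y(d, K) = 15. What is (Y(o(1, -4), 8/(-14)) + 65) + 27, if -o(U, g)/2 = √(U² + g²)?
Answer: 107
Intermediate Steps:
o(U, g) = -2*√(U² + g²)
(Y(o(1, -4), 8/(-14)) + 65) + 27 = (15 + 65) + 27 = 80 + 27 = 107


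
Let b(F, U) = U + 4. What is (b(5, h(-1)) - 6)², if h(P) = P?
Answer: 9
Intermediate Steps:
b(F, U) = 4 + U
(b(5, h(-1)) - 6)² = ((4 - 1) - 6)² = (3 - 6)² = (-3)² = 9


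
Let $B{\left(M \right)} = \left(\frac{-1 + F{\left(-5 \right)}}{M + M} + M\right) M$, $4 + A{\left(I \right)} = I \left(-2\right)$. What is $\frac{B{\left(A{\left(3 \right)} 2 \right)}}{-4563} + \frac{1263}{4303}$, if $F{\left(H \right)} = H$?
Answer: $\frac{311906}{1510353} \approx 0.20651$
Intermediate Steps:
$A{\left(I \right)} = -4 - 2 I$ ($A{\left(I \right)} = -4 + I \left(-2\right) = -4 - 2 I$)
$B{\left(M \right)} = M \left(M - \frac{3}{M}\right)$ ($B{\left(M \right)} = \left(\frac{-1 - 5}{M + M} + M\right) M = \left(- \frac{6}{2 M} + M\right) M = \left(- 6 \frac{1}{2 M} + M\right) M = \left(- \frac{3}{M} + M\right) M = \left(M - \frac{3}{M}\right) M = M \left(M - \frac{3}{M}\right)$)
$\frac{B{\left(A{\left(3 \right)} 2 \right)}}{-4563} + \frac{1263}{4303} = \frac{-3 + \left(\left(-4 - 6\right) 2\right)^{2}}{-4563} + \frac{1263}{4303} = \left(-3 + \left(\left(-4 - 6\right) 2\right)^{2}\right) \left(- \frac{1}{4563}\right) + 1263 \cdot \frac{1}{4303} = \left(-3 + \left(\left(-10\right) 2\right)^{2}\right) \left(- \frac{1}{4563}\right) + \frac{1263}{4303} = \left(-3 + \left(-20\right)^{2}\right) \left(- \frac{1}{4563}\right) + \frac{1263}{4303} = \left(-3 + 400\right) \left(- \frac{1}{4563}\right) + \frac{1263}{4303} = 397 \left(- \frac{1}{4563}\right) + \frac{1263}{4303} = - \frac{397}{4563} + \frac{1263}{4303} = \frac{311906}{1510353}$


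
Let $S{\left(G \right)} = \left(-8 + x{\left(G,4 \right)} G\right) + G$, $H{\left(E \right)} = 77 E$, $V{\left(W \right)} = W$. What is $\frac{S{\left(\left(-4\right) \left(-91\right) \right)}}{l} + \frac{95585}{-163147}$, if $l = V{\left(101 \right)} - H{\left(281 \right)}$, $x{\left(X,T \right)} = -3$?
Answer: $- \frac{60576324}{109797931} \approx -0.55171$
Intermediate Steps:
$l = -21536$ ($l = 101 - 77 \cdot 281 = 101 - 21637 = -21536$)
$S{\left(G \right)} = -8 - 2 G$ ($S{\left(G \right)} = \left(-8 - 3 G\right) + G = -8 - 2 G$)
$\frac{S{\left(\left(-4\right) \left(-91\right) \right)}}{l} + \frac{95585}{-163147} = \frac{-8 - 2 \left(\left(-4\right) \left(-91\right)\right)}{-21536} + \frac{95585}{-163147} = \left(-8 - 728\right) \left(- \frac{1}{21536}\right) + 95585 \left(- \frac{1}{163147}\right) = \left(-8 - 728\right) \left(- \frac{1}{21536}\right) - \frac{95585}{163147} = \left(-736\right) \left(- \frac{1}{21536}\right) - \frac{95585}{163147} = \frac{23}{673} - \frac{95585}{163147} = - \frac{60576324}{109797931}$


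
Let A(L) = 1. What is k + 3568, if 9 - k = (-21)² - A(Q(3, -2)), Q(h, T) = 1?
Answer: 3137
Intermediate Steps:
k = -431 (k = 9 - ((-21)² - 1*1) = 9 - (441 - 1) = 9 - 1*440 = 9 - 440 = -431)
k + 3568 = -431 + 3568 = 3137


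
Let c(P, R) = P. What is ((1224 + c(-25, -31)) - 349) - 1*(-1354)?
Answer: 2204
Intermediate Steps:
((1224 + c(-25, -31)) - 349) - 1*(-1354) = ((1224 - 25) - 349) - 1*(-1354) = (1199 - 349) + 1354 = 850 + 1354 = 2204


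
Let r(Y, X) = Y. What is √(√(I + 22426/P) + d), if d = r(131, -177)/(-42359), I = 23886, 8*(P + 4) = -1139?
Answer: √(-7609056074989 + 2101107595651*√32543375758)/49602389 ≈ 12.412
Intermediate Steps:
P = -1171/8 (P = -4 + (⅛)*(-1139) = -4 - 1139/8 = -1171/8 ≈ -146.38)
d = -131/42359 (d = 131/(-42359) = 131*(-1/42359) = -131/42359 ≈ -0.0030926)
√(√(I + 22426/P) + d) = √(√(23886 + 22426/(-1171/8)) - 131/42359) = √(√(23886 + 22426*(-8/1171)) - 131/42359) = √(√(23886 - 179408/1171) - 131/42359) = √(√(27791098/1171) - 131/42359) = √(√32543375758/1171 - 131/42359) = √(-131/42359 + √32543375758/1171)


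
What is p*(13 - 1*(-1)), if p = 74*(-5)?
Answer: -5180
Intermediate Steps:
p = -370
p*(13 - 1*(-1)) = -370*(13 - 1*(-1)) = -370*(13 + 1) = -370*14 = -5180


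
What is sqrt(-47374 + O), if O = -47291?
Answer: I*sqrt(94665) ≈ 307.68*I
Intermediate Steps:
sqrt(-47374 + O) = sqrt(-47374 - 47291) = sqrt(-94665) = I*sqrt(94665)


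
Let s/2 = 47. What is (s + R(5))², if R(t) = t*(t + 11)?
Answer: 30276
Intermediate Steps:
s = 94 (s = 2*47 = 94)
R(t) = t*(11 + t)
(s + R(5))² = (94 + 5*(11 + 5))² = (94 + 5*16)² = (94 + 80)² = 174² = 30276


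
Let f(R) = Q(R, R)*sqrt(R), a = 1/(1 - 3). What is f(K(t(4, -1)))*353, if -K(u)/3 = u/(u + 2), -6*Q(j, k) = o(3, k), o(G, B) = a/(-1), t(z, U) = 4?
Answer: -353*I*sqrt(2)/12 ≈ -41.601*I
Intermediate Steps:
a = -1/2 (a = 1/(-2) = -1/2 ≈ -0.50000)
o(G, B) = 1/2 (o(G, B) = -1/2/(-1) = -1/2*(-1) = 1/2)
Q(j, k) = -1/12 (Q(j, k) = -1/6*1/2 = -1/12)
K(u) = -3*u/(2 + u) (K(u) = -3*u/(u + 2) = -3*u/(2 + u))
f(R) = -sqrt(R)/12
f(K(t(4, -1)))*353 = -2*I*sqrt(3)/sqrt(2 + 4)/12*353 = -I*sqrt(2)/12*353 = -353*I*sqrt(2)/12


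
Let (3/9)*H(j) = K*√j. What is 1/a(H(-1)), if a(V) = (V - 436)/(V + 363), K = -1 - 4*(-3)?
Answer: -157179/191185 - 26367*I/191185 ≈ -0.82213 - 0.13791*I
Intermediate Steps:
K = 11 (K = -1 + 12 = 11)
H(j) = 33*√j (H(j) = 3*(11*√j) = 33*√j)
a(V) = (-436 + V)/(363 + V)
1/a(H(-1)) = 1/((-436 + 33*√(-1))/(363 + 33*√(-1))) = 1/((-436 + 33*I)/(363 + 33*I)) = 1/(((363 - 33*I)/132858)*(-436 + 33*I)) = 1/((-436 + 33*I)*(363 - 33*I)/132858) = (-436 - 33*I)*(363 + 33*I)/191185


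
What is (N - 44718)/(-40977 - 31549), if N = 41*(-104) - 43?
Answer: 49025/72526 ≈ 0.67596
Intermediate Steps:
N = -4307 (N = -4264 - 43 = -4307)
(N - 44718)/(-40977 - 31549) = (-4307 - 44718)/(-40977 - 31549) = -49025/(-72526) = -49025*(-1/72526) = 49025/72526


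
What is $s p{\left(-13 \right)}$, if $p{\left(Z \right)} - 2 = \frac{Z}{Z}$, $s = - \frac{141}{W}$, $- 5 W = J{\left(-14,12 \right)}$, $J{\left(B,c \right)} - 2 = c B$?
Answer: $- \frac{2115}{166} \approx -12.741$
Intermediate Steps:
$J{\left(B,c \right)} = 2 + B c$ ($J{\left(B,c \right)} = 2 + c B = 2 + B c$)
$W = \frac{166}{5}$ ($W = - \frac{2 - 168}{5} = \left(- \frac{1}{5}\right) \left(-166\right) = \frac{166}{5} \approx 33.2$)
$s = - \frac{705}{166}$ ($s = - \frac{141}{\frac{166}{5}} = \left(-141\right) \frac{5}{166} = - \frac{705}{166} \approx -4.247$)
$p{\left(Z \right)} = 3$ ($p{\left(Z \right)} = 2 + \frac{Z}{Z} = 2 + 1 = 3$)
$s p{\left(-13 \right)} = \left(- \frac{705}{166}\right) 3 = - \frac{2115}{166}$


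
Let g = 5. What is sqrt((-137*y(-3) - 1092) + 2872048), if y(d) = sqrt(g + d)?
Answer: sqrt(2870956 - 137*sqrt(2)) ≈ 1694.3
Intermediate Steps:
y(d) = sqrt(5 + d)
sqrt((-137*y(-3) - 1092) + 2872048) = sqrt((-137*sqrt(5 - 3) - 1092) + 2872048) = sqrt((-137*sqrt(2) - 1092) + 2872048) = sqrt((-1092 - 137*sqrt(2)) + 2872048) = sqrt(2870956 - 137*sqrt(2))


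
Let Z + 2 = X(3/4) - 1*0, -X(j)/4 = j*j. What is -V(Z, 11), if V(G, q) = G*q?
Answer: 187/4 ≈ 46.750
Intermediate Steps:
X(j) = -4*j² (X(j) = -4*j*j = -4*j²)
Z = -17/4 (Z = -2 + (-4*(3/4)² - 1*0) = -2 + (-4*(3*(¼))² + 0) = -2 + (-4*(¾)² + 0) = -2 + (-4*9/16 + 0) = -2 + (-9/4 + 0) = -2 - 9/4 = -17/4 ≈ -4.2500)
-V(Z, 11) = -(-17)*11/4 = -1*(-187/4) = 187/4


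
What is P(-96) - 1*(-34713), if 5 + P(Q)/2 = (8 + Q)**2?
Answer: 50191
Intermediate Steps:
P(Q) = -10 + 2*(8 + Q)**2
P(-96) - 1*(-34713) = (-10 + 2*(8 - 96)**2) - 1*(-34713) = (-10 + 2*(-88)**2) + 34713 = (-10 + 2*7744) + 34713 = (-10 + 15488) + 34713 = 15478 + 34713 = 50191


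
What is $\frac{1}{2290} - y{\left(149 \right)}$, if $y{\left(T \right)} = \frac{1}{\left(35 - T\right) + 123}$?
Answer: $- \frac{2281}{20610} \approx -0.11067$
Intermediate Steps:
$y{\left(T \right)} = \frac{1}{158 - T}$
$\frac{1}{2290} - y{\left(149 \right)} = \frac{1}{2290} - - \frac{1}{-158 + 149} = \frac{1}{2290} - - \frac{1}{-9} = \frac{1}{2290} - \left(-1\right) \left(- \frac{1}{9}\right) = \frac{1}{2290} - \frac{1}{9} = - \frac{2281}{20610}$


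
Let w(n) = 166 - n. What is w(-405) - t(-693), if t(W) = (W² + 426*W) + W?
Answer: -183767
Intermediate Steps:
t(W) = W² + 427*W
w(-405) - t(-693) = (166 - 1*(-405)) - (-693)*(427 - 693) = (166 + 405) - (-693)*(-266) = 571 - 1*184338 = 571 - 184338 = -183767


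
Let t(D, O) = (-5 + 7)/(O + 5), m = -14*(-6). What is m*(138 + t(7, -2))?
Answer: 11648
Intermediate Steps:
m = 84
t(D, O) = 2/(5 + O)
m*(138 + t(7, -2)) = 84*(138 + 2/(5 - 2)) = 84*(138 + 2/3) = 84*(416/3) = 11648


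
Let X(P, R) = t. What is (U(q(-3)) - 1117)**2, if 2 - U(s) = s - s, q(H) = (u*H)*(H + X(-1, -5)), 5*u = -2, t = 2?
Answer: 1243225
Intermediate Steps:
X(P, R) = 2
u = -2/5 (u = (1/5)*(-2) = -2/5 ≈ -0.40000)
q(H) = -2*H*(2 + H)/5 (q(H) = (-2*H/5)*(H + 2) = (-2*H/5)*(2 + H) = -2*H*(2 + H)/5)
U(s) = 2 (U(s) = 2 - (s - s) = 2 - 1*0 = 2 + 0 = 2)
(U(q(-3)) - 1117)**2 = (2 - 1117)**2 = (-1115)**2 = 1243225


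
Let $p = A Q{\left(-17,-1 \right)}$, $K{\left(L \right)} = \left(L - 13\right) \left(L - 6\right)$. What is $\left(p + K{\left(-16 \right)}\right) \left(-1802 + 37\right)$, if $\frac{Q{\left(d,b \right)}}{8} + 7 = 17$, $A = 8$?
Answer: $-2255670$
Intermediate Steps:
$Q{\left(d,b \right)} = 80$ ($Q{\left(d,b \right)} = -56 + 8 \cdot 17 = -56 + 136 = 80$)
$K{\left(L \right)} = \left(-13 + L\right) \left(-6 + L\right)$
$p = 640$ ($p = 8 \cdot 80 = 640$)
$\left(p + K{\left(-16 \right)}\right) \left(-1802 + 37\right) = \left(640 + \left(78 + \left(-16\right)^{2} - -304\right)\right) \left(-1802 + 37\right) = \left(640 + \left(78 + 256 + 304\right)\right) \left(-1765\right) = \left(640 + 638\right) \left(-1765\right) = 1278 \left(-1765\right) = -2255670$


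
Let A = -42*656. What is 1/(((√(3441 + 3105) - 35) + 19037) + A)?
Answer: -1425/12182659 - √6546/73095954 ≈ -0.00011808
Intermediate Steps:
A = -27552
1/(((√(3441 + 3105) - 35) + 19037) + A) = 1/(((√(3441 + 3105) - 35) + 19037) - 27552) = 1/(((√6546 - 35) + 19037) - 27552) = 1/(((-35 + √6546) + 19037) - 27552) = 1/((19002 + √6546) - 27552) = 1/(-8550 + √6546)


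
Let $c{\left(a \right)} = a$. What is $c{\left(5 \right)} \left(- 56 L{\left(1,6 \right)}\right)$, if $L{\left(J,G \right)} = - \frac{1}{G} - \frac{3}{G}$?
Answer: $\frac{560}{3} \approx 186.67$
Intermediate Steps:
$L{\left(J,G \right)} = - \frac{4}{G}$
$c{\left(5 \right)} \left(- 56 L{\left(1,6 \right)}\right) = 5 \left(- 56 \left(- \frac{4}{6}\right)\right) = 5 \left(- 56 \left(\left(-4\right) \frac{1}{6}\right)\right) = 5 \left(\left(-56\right) \left(- \frac{2}{3}\right)\right) = 5 \cdot \frac{112}{3} = \frac{560}{3}$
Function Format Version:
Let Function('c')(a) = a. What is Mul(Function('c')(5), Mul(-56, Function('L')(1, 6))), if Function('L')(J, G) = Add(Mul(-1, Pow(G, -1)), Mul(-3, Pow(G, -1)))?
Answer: Rational(560, 3) ≈ 186.67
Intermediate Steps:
Function('L')(J, G) = Mul(-4, Pow(G, -1))
Mul(Function('c')(5), Mul(-56, Function('L')(1, 6))) = Mul(5, Mul(-56, Mul(-4, Pow(6, -1)))) = Mul(5, Mul(-56, Mul(-4, Rational(1, 6)))) = Mul(5, Mul(-56, Rational(-2, 3))) = Mul(5, Rational(112, 3)) = Rational(560, 3)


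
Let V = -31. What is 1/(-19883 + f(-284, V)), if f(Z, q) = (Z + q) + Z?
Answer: -1/20482 ≈ -4.8823e-5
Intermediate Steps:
f(Z, q) = q + 2*Z
1/(-19883 + f(-284, V)) = 1/(-19883 + (-31 + 2*(-284))) = 1/(-19883 + (-31 - 568)) = 1/(-19883 - 599) = 1/(-20482) = -1/20482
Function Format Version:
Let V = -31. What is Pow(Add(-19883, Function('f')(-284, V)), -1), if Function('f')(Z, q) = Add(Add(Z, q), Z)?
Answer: Rational(-1, 20482) ≈ -4.8823e-5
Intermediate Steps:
Function('f')(Z, q) = Add(q, Mul(2, Z))
Pow(Add(-19883, Function('f')(-284, V)), -1) = Pow(Add(-19883, Add(-31, Mul(2, -284))), -1) = Pow(Add(-19883, Add(-31, -568)), -1) = Pow(Add(-19883, -599), -1) = Pow(-20482, -1) = Rational(-1, 20482)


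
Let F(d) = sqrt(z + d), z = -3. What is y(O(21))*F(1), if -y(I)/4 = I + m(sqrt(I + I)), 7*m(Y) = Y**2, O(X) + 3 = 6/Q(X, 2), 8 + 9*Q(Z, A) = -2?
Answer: 216*I*sqrt(2)/5 ≈ 61.094*I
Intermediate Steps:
Q(Z, A) = -10/9 (Q(Z, A) = -8/9 + (1/9)*(-2) = -8/9 - 2/9 = -10/9)
F(d) = sqrt(-3 + d)
O(X) = -42/5 (O(X) = -3 + 6/(-10/9) = -3 + 6*(-9/10) = -3 - 27/5 = -42/5)
m(Y) = Y**2/7
y(I) = -36*I/7 (y(I) = -4*(I + (sqrt(I + I))**2/7) = -4*(I + (sqrt(2*I))**2/7) = -4*(I + (sqrt(2)*sqrt(I))**2/7) = -4*(I + (2*I)/7) = -4*(I + 2*I/7) = -36*I/7)
y(O(21))*F(1) = (-36/7*(-42/5))*sqrt(-3 + 1) = 216*sqrt(-2)/5 = 216*(I*sqrt(2))/5 = 216*I*sqrt(2)/5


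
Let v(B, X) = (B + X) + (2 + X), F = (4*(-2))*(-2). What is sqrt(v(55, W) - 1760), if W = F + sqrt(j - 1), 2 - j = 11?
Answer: sqrt(-1671 + 2*I*sqrt(10)) ≈ 0.07736 + 40.878*I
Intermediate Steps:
j = -9 (j = 2 - 1*11 = 2 - 11 = -9)
F = 16 (F = -8*(-2) = 16)
W = 16 + I*sqrt(10) (W = 16 + sqrt(-9 - 1) = 16 + sqrt(-10) = 16 + I*sqrt(10) ≈ 16.0 + 3.1623*I)
v(B, X) = 2 + B + 2*X
sqrt(v(55, W) - 1760) = sqrt((2 + 55 + 2*(16 + I*sqrt(10))) - 1760) = sqrt((2 + 55 + (32 + 2*I*sqrt(10))) - 1760) = sqrt((89 + 2*I*sqrt(10)) - 1760) = sqrt(-1671 + 2*I*sqrt(10))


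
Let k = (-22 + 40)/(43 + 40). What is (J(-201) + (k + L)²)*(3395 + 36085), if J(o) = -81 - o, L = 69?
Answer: 1335675713400/6889 ≈ 1.9389e+8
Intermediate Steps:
k = 18/83 ≈ 0.21687
(J(-201) + (k + L)²)*(3395 + 36085) = ((-81 - 1*(-201)) + (18/83 + 69)²)*(3395 + 36085) = ((-81 + 201) + (5745/83)²)*39480 = (120 + 33005025/6889)*39480 = (33831705/6889)*39480 = 1335675713400/6889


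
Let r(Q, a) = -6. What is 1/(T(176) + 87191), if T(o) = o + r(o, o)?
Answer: 1/87361 ≈ 1.1447e-5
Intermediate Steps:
T(o) = -6 + o (T(o) = o - 6 = -6 + o)
1/(T(176) + 87191) = 1/((-6 + 176) + 87191) = 1/(170 + 87191) = 1/87361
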